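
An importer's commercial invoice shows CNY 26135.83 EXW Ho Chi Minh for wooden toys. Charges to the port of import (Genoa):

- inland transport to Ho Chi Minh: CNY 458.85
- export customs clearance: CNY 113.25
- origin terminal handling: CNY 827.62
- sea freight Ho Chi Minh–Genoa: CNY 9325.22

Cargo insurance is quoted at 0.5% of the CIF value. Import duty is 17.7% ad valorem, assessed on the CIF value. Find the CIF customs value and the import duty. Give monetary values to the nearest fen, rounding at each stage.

CIF value: CNY 37046.00; import duty: CNY 6557.14

Let C be the CIF value. C = EXW price + pre-shipment costs + freight + 0.5% × C
C − 0.5% × C = 26135.83 + 458.85 + 113.25 + 827.62 + 9325.22
0.995 × C = 36860.77
C = 36860.77 / 0.995 = 37046.00
Insurance premium = 0.5% × 37046.00 = 185.23
Import duty = 37046.00 × 17.7% = 6557.14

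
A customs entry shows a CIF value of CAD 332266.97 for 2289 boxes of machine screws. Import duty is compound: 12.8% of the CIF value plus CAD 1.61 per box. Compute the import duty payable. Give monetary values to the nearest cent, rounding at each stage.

Ad valorem component: 332266.97 × 12.8% = 42530.17
Specific component: 2289 × 1.61 = 3685.29
Import duty = 42530.17 + 3685.29 = 46215.46

Import duty: CAD 46215.46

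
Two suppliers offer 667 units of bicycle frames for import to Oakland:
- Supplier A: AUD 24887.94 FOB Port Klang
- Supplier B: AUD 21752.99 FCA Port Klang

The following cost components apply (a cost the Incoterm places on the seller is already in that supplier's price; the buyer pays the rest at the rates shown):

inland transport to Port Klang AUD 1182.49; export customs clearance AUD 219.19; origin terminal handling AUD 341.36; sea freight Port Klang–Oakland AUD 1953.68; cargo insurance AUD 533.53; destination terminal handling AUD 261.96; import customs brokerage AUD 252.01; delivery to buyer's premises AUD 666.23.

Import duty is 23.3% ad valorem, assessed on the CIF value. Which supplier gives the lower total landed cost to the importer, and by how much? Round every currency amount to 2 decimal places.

Supplier A (FOB):
CIF value = FOB price + freight + insurance = 24887.94 + 1953.68 + 533.53 = 27375.15
Import duty = 27375.15 × 23.3% = 6378.41
Buyer bears (A): 1953.68 + 533.53 + 261.96 + 252.01 + 666.23 = 3667.41
Landed cost (A) = invoice 24887.94 + 3667.41 + duty 6378.41 = 34933.76
Supplier B (FCA):
CIF value = FCA price + origin terminal + freight + insurance = 21752.99 + 341.36 + 1953.68 + 533.53 = 24581.56
Import duty = 24581.56 × 23.3% = 5727.50
Buyer bears (B): 341.36 + 1953.68 + 533.53 + 261.96 + 252.01 + 666.23 = 4008.77
Landed cost (B) = invoice 21752.99 + 4008.77 + duty 5727.50 = 31489.26
Difference = |34933.76 − 31489.26| = 3444.50

Supplier B is cheaper by AUD 3444.50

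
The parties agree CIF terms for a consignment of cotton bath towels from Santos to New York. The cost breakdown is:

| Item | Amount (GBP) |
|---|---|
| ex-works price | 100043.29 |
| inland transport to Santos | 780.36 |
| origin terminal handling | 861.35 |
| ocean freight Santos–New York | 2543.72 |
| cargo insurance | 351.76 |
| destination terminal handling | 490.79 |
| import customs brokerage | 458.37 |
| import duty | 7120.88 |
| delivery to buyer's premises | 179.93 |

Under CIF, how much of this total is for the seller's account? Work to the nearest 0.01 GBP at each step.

Seller's account: GBP 104580.48

CIF: the seller pays costs through ocean freight and marine insurance to the destination port.
Seller's account: goods 100043.29 + inland to port 780.36 + origin terminal 861.35 + freight 2543.72 + insurance 351.76 = 104580.48
Buyer's account: destination terminal 490.79 + brokerage 458.37 + duty 7120.88 + delivery 179.93 = 8249.97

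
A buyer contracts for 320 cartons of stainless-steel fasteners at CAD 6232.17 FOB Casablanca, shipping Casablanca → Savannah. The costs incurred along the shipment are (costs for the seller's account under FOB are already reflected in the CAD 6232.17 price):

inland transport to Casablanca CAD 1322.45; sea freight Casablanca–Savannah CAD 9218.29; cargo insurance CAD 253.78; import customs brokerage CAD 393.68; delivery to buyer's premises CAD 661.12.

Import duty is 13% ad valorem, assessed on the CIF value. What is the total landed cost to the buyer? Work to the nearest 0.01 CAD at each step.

FOB: the seller bears costs until goods are on board at the origin port; the buyer bears freight, insurance and all costs thereafter.
Already in the invoice (seller's account under FOB): inland to port — exclude.
CIF value = FOB price + freight + insurance = 6232.17 + 9218.29 + 253.78 = 15704.24
Import duty = 15704.24 × 13% = 2041.55
Buyer bears: freight 9218.29 + insurance 253.78 + brokerage 393.68 + delivery 661.12 + duty 2041.55 = 12568.42
Landed cost = invoice 6232.17 + 12568.42 = 18800.59

Total landed cost: CAD 18800.59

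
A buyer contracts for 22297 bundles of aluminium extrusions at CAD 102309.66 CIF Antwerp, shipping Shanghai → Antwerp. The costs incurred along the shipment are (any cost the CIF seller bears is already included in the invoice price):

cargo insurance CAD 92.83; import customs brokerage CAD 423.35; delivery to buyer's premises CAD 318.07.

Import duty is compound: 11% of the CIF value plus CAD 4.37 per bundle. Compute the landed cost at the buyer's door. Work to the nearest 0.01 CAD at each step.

Total landed cost: CAD 211743.03

CIF: the seller pays costs through ocean freight and marine insurance to the destination port.
Already in the invoice (seller's account under CIF): insurance — exclude.
The CIF price already equals the CIF value: 102309.66
Ad valorem component: 102309.66 × 11% = 11254.06
Specific component: 22297 × 4.37 = 97437.89
Import duty = 11254.06 + 97437.89 = 108691.95
Buyer bears: brokerage 423.35 + delivery 318.07 + duty 108691.95 = 109433.37
Landed cost = invoice 102309.66 + 109433.37 = 211743.03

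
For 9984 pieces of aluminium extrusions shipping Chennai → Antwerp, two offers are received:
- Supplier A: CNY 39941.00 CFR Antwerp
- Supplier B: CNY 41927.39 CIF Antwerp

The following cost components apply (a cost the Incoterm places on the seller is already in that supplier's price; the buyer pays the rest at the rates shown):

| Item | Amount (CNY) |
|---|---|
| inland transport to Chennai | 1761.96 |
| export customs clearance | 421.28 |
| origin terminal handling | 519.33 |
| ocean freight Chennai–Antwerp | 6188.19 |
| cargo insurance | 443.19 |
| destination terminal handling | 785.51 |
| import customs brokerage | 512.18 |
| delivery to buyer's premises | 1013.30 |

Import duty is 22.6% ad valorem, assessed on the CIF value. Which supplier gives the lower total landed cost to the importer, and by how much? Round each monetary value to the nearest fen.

Supplier A (CFR):
CIF value = CFR price + insurance = 39941.00 + 443.19 = 40384.19
Import duty = 40384.19 × 22.6% = 9126.83
Buyer bears (A): 443.19 + 785.51 + 512.18 + 1013.30 = 2754.18
Landed cost (A) = invoice 39941.00 + 2754.18 + duty 9126.83 = 51822.01
Supplier B (CIF):
The CIF price already equals the CIF value: 41927.39
Import duty = 41927.39 × 22.6% = 9475.59
Buyer bears (B): 785.51 + 512.18 + 1013.30 = 2310.99
Landed cost (B) = invoice 41927.39 + 2310.99 + duty 9475.59 = 53713.97
Difference = |51822.01 − 53713.97| = 1891.96

Supplier A is cheaper by CNY 1891.96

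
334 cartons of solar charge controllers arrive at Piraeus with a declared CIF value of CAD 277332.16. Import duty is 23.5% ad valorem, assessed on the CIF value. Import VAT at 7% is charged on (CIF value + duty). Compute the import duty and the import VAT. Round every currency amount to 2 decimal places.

Import duty: CAD 65173.06; import VAT: CAD 23975.37

Import duty = 277332.16 × 23.5% = 65173.06
VAT base = CIF + duty = 277332.16 + 65173.06 = 342505.22
Import VAT = 342505.22 × 7% = 23975.37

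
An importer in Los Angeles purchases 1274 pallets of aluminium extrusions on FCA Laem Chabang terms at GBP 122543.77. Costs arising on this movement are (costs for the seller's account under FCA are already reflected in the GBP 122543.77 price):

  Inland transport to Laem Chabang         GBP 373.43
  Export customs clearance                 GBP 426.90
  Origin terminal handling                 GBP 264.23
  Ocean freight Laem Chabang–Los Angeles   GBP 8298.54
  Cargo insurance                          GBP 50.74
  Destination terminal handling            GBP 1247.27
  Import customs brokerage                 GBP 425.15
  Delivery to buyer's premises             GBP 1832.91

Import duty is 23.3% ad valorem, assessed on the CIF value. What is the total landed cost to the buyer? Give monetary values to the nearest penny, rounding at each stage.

Total landed cost: GBP 165222.26

FCA: the seller delivers export-cleared goods to the carrier; the buyer bears costs from that point.
Already in the invoice (seller's account under FCA): inland to port, export clearance — exclude.
CIF value = FCA price + origin terminal + freight + insurance = 122543.77 + 264.23 + 8298.54 + 50.74 = 131157.28
Import duty = 131157.28 × 23.3% = 30559.65
Buyer bears: origin terminal 264.23 + freight 8298.54 + insurance 50.74 + destination terminal 1247.27 + brokerage 425.15 + delivery 1832.91 + duty 30559.65 = 42678.49
Landed cost = invoice 122543.77 + 42678.49 = 165222.26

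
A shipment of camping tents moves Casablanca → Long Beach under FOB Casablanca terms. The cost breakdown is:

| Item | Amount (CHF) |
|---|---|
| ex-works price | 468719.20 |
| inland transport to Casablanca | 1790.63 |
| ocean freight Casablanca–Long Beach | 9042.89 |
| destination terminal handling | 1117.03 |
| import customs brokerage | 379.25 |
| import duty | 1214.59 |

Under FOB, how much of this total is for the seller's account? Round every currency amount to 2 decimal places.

Seller's account: CHF 470509.83

FOB: the seller bears costs until goods are on board at the origin port; the buyer bears freight, insurance and all costs thereafter.
Seller's account: goods 468719.20 + inland to port 1790.63 = 470509.83
Buyer's account: freight 9042.89 + destination terminal 1117.03 + brokerage 379.25 + duty 1214.59 = 11753.76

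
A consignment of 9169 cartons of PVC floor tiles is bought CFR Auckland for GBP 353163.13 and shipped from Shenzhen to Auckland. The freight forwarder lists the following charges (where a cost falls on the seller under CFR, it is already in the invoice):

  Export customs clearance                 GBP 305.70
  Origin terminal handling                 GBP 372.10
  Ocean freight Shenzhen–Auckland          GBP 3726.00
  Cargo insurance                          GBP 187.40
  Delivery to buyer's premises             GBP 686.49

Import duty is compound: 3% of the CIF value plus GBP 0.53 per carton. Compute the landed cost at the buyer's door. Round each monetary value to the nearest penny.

CFR: the seller pays costs through ocean freight to the destination port, but not insurance.
Already in the invoice (seller's account under CFR): export clearance, origin terminal, freight — exclude.
CIF value = CFR price + insurance = 353163.13 + 187.40 = 353350.53
Ad valorem component: 353350.53 × 3% = 10600.52
Specific component: 9169 × 0.53 = 4859.57
Import duty = 10600.52 + 4859.57 = 15460.09
Buyer bears: insurance 187.40 + delivery 686.49 + duty 15460.09 = 16333.98
Landed cost = invoice 353163.13 + 16333.98 = 369497.11

Total landed cost: GBP 369497.11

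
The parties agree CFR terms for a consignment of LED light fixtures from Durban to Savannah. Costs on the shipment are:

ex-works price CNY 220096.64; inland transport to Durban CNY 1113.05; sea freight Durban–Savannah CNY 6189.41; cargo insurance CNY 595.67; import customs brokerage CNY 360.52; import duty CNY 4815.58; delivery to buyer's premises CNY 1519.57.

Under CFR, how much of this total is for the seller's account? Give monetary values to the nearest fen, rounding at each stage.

CFR: the seller pays costs through ocean freight to the destination port, but not insurance.
Seller's account: goods 220096.64 + inland to port 1113.05 + freight 6189.41 = 227399.10
Buyer's account: insurance 595.67 + brokerage 360.52 + duty 4815.58 + delivery 1519.57 = 7291.34

Seller's account: CNY 227399.10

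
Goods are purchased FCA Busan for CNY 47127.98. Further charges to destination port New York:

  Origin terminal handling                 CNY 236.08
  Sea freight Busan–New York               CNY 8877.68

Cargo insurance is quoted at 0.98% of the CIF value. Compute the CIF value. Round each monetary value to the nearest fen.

Let C be the CIF value. C = FCA price + pre-shipment costs + freight + 0.98% × C
C − 0.98% × C = 47127.98 + 236.08 + 8877.68
0.9902 × C = 56241.74
C = 56241.74 / 0.9902 = 56798.36
Insurance premium = 0.98% × 56798.36 = 556.62

CIF value: CNY 56798.36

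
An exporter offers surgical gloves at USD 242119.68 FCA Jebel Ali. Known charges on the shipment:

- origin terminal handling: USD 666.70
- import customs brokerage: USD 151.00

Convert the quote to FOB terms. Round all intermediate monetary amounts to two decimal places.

Not relevant to the conversion: brokerage — on the buyer under both terms; not part of either seller's price.
From FCA to FOB, the seller additionally bears: origin terminal.
FOB price = 242119.68 + 666.70 = 242786.38

FOB price: USD 242786.38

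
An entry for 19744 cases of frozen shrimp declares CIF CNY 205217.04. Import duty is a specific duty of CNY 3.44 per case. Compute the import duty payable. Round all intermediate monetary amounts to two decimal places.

Import duty = 19744 × 3.44 = 67919.36

Import duty: CNY 67919.36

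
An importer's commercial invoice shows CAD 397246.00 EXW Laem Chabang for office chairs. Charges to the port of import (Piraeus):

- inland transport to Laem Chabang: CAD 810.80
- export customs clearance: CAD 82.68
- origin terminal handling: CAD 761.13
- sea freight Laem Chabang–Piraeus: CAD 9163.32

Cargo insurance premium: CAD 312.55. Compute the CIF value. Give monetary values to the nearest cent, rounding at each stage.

CIF value: CAD 408376.48

CIF = EXW price + pre-shipment costs + freight + insurance
CIF = 397246.00 + 810.80 + 82.68 + 761.13 + 9163.32 + 312.55 = 408376.48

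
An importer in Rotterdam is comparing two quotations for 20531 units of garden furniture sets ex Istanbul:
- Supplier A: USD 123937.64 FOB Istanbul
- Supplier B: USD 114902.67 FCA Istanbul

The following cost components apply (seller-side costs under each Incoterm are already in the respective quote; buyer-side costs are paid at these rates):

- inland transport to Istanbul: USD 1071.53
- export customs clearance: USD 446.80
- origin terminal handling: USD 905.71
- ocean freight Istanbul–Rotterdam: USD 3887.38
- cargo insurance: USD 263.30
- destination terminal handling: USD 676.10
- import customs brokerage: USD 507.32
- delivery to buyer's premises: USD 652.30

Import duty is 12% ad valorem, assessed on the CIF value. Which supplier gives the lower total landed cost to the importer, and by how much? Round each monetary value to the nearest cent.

Supplier A (FOB):
CIF value = FOB price + freight + insurance = 123937.64 + 3887.38 + 263.30 = 128088.32
Import duty = 128088.32 × 12% = 15370.60
Buyer bears (A): 3887.38 + 263.30 + 676.10 + 507.32 + 652.30 = 5986.40
Landed cost (A) = invoice 123937.64 + 5986.40 + duty 15370.60 = 145294.64
Supplier B (FCA):
CIF value = FCA price + origin terminal + freight + insurance = 114902.67 + 905.71 + 3887.38 + 263.30 = 119959.06
Import duty = 119959.06 × 12% = 14395.09
Buyer bears (B): 905.71 + 3887.38 + 263.30 + 676.10 + 507.32 + 652.30 = 6892.11
Landed cost (B) = invoice 114902.67 + 6892.11 + duty 14395.09 = 136189.87
Difference = |145294.64 − 136189.87| = 9104.77

Supplier B is cheaper by USD 9104.77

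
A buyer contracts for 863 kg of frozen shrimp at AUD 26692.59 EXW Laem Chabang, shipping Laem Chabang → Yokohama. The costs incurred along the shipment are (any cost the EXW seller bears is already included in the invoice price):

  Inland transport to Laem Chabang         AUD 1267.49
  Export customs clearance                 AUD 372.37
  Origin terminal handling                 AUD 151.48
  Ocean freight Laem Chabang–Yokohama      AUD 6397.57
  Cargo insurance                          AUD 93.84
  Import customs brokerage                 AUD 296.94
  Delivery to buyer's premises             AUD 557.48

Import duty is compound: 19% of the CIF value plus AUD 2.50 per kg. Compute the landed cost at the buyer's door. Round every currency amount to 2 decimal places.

EXW: the seller makes goods available at their premises; the buyer bears all onward costs.
CIF value = EXW price + inland to port + export clearance + origin terminal + freight + insurance = 26692.59 + 1267.49 + 372.37 + 151.48 + 6397.57 + 93.84 = 34975.34
Ad valorem component: 34975.34 × 19% = 6645.31
Specific component: 863 × 2.50 = 2157.50
Import duty = 6645.31 + 2157.50 = 8802.81
Buyer bears: inland to port 1267.49 + export clearance 372.37 + origin terminal 151.48 + freight 6397.57 + insurance 93.84 + brokerage 296.94 + delivery 557.48 + duty 8802.81 = 17939.98
Landed cost = invoice 26692.59 + 17939.98 = 44632.57

Total landed cost: AUD 44632.57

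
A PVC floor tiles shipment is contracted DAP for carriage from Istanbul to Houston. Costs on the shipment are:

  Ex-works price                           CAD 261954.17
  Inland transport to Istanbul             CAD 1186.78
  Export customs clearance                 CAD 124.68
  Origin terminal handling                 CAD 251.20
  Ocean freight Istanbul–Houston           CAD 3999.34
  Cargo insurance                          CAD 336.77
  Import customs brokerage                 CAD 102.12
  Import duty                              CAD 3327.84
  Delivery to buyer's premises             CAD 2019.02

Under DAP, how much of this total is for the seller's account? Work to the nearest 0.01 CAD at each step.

Seller's account: CAD 269871.96

DAP: the seller bears all costs to the named destination except import duty and clearance.
Seller's account: goods 261954.17 + inland to port 1186.78 + export clearance 124.68 + origin terminal 251.20 + freight 3999.34 + insurance 336.77 + delivery 2019.02 = 269871.96
Buyer's account: brokerage 102.12 + duty 3327.84 = 3429.96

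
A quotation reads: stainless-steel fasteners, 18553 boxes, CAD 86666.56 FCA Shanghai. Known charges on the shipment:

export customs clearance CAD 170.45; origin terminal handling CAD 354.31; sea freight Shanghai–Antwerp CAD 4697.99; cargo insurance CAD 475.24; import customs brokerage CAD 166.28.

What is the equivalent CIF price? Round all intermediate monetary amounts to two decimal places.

CIF price: CAD 92194.10

Not relevant to the conversion: export clearance — on the seller under both FCA and CIF; already in the FCA price and stays in the CIF price. brokerage — on the buyer under both terms; not part of either seller's price.
From FCA to CIF, the seller additionally bears: origin terminal, freight, insurance.
CIF price = 86666.56 + 354.31 + 4697.99 + 475.24 = 92194.10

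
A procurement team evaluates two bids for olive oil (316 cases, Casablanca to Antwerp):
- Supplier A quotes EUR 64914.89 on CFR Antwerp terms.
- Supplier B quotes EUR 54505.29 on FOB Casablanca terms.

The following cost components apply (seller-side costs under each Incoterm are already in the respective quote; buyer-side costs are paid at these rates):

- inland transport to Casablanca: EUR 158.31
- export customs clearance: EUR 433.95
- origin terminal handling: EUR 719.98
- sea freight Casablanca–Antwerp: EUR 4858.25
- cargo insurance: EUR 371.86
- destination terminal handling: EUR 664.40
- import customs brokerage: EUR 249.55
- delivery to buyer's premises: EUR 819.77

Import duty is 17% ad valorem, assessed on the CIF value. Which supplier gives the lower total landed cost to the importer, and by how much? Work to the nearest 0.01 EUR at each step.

Supplier B is cheaper by EUR 6495.08

Supplier A (CFR):
CIF value = CFR price + insurance = 64914.89 + 371.86 = 65286.75
Import duty = 65286.75 × 17% = 11098.75
Buyer bears (A): 371.86 + 664.40 + 249.55 + 819.77 = 2105.58
Landed cost (A) = invoice 64914.89 + 2105.58 + duty 11098.75 = 78119.22
Supplier B (FOB):
CIF value = FOB price + freight + insurance = 54505.29 + 4858.25 + 371.86 = 59735.40
Import duty = 59735.40 × 17% = 10155.02
Buyer bears (B): 4858.25 + 371.86 + 664.40 + 249.55 + 819.77 = 6963.83
Landed cost (B) = invoice 54505.29 + 6963.83 + duty 10155.02 = 71624.14
Difference = |78119.22 − 71624.14| = 6495.08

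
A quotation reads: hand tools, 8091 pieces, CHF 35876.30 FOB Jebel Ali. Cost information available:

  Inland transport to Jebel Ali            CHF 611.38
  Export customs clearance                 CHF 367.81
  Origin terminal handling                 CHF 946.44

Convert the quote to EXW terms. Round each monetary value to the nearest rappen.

From FOB to EXW, the seller no longer bears: inland to port, export clearance, origin terminal.
EXW price = 35876.30 − 611.38 − 367.81 − 946.44 = 33950.67

EXW price: CHF 33950.67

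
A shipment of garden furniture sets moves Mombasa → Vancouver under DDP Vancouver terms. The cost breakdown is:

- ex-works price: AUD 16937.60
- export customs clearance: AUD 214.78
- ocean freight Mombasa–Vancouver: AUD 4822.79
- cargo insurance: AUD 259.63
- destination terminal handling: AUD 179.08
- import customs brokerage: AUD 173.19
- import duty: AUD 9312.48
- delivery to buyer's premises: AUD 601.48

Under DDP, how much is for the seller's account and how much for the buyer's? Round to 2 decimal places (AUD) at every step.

Seller: AUD 32501.03; buyer: AUD 0.00

DDP: the seller bears all costs including import duty.
Seller's account: goods 16937.60 + export clearance 214.78 + freight 4822.79 + insurance 259.63 + destination terminal 179.08 + brokerage 173.19 + duty 9312.48 + delivery 601.48 = 32501.03
Buyer's account: 0.00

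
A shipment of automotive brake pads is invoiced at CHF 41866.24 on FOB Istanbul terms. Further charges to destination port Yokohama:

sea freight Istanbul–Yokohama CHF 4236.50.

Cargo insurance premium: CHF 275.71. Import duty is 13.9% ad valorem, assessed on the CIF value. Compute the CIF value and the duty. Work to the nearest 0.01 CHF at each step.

CIF = FOB price + freight + insurance
CIF = 41866.24 + 4236.50 + 275.71 = 46378.45
Import duty = 46378.45 × 13.9% = 6446.60

CIF value: CHF 46378.45; import duty: CHF 6446.60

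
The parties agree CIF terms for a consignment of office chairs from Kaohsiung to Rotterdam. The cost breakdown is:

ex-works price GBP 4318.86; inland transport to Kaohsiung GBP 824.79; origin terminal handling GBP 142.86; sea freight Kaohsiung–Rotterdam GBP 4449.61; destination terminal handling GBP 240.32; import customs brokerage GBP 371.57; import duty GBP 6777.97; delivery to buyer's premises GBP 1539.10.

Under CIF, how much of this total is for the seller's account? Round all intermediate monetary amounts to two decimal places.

CIF: the seller pays costs through ocean freight and marine insurance to the destination port.
Seller's account: goods 4318.86 + inland to port 824.79 + origin terminal 142.86 + freight 4449.61 = 9736.12
Buyer's account: destination terminal 240.32 + brokerage 371.57 + duty 6777.97 + delivery 1539.10 = 8928.96

Seller's account: GBP 9736.12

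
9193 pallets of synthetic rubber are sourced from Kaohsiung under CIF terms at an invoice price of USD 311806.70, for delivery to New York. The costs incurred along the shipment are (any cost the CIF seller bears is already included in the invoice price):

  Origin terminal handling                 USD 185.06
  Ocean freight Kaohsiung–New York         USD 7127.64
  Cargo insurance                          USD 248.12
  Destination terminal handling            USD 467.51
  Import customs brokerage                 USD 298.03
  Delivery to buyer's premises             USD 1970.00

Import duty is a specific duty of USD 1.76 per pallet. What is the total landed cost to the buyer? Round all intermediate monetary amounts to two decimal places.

CIF: the seller pays costs through ocean freight and marine insurance to the destination port.
Already in the invoice (seller's account under CIF): origin terminal, freight, insurance — exclude.
The CIF price already equals the CIF value: 311806.70
Import duty = 9193 × 1.76 = 16179.68
Buyer bears: destination terminal 467.51 + brokerage 298.03 + delivery 1970.00 + duty 16179.68 = 18915.22
Landed cost = invoice 311806.70 + 18915.22 = 330721.92

Total landed cost: USD 330721.92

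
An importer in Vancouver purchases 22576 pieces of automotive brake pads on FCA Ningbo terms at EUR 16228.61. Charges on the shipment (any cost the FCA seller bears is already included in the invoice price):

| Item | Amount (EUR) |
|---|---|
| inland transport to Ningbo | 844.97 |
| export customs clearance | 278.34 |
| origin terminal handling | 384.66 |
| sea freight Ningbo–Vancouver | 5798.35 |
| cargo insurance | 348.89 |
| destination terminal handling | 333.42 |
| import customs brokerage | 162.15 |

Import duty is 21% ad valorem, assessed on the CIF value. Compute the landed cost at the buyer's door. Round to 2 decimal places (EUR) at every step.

FCA: the seller delivers export-cleared goods to the carrier; the buyer bears costs from that point.
Already in the invoice (seller's account under FCA): inland to port, export clearance — exclude.
CIF value = FCA price + origin terminal + freight + insurance = 16228.61 + 384.66 + 5798.35 + 348.89 = 22760.51
Import duty = 22760.51 × 21% = 4779.71
Buyer bears: origin terminal 384.66 + freight 5798.35 + insurance 348.89 + destination terminal 333.42 + brokerage 162.15 + duty 4779.71 = 11807.18
Landed cost = invoice 16228.61 + 11807.18 = 28035.79

Total landed cost: EUR 28035.79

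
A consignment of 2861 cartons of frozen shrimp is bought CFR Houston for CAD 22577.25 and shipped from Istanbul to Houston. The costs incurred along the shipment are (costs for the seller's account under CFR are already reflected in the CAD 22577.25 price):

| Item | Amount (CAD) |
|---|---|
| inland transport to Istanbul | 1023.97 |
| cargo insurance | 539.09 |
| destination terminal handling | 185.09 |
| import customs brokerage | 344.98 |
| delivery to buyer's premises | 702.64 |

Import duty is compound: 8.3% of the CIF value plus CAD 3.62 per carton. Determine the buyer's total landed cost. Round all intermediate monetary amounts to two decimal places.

Total landed cost: CAD 36624.53

CFR: the seller pays costs through ocean freight to the destination port, but not insurance.
Already in the invoice (seller's account under CFR): inland to port — exclude.
CIF value = CFR price + insurance = 22577.25 + 539.09 = 23116.34
Ad valorem component: 23116.34 × 8.3% = 1918.66
Specific component: 2861 × 3.62 = 10356.82
Import duty = 1918.66 + 10356.82 = 12275.48
Buyer bears: insurance 539.09 + destination terminal 185.09 + brokerage 344.98 + delivery 702.64 + duty 12275.48 = 14047.28
Landed cost = invoice 22577.25 + 14047.28 = 36624.53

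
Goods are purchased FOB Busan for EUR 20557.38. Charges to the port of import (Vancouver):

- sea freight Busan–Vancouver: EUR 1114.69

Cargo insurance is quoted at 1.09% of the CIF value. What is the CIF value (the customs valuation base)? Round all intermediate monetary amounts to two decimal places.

CIF value: EUR 21910.90

Let C be the CIF value. C = FOB price + freight + 1.09% × C
C − 1.09% × C = 20557.38 + 1114.69
0.9891 × C = 21672.07
C = 21672.07 / 0.9891 = 21910.90
Insurance premium = 1.09% × 21910.90 = 238.83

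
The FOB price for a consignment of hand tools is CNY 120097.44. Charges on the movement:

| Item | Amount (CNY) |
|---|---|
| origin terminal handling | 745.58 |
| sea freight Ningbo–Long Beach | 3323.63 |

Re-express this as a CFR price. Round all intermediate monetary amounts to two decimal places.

CFR price: CNY 123421.07

Not relevant to the conversion: origin terminal — on the seller under both FOB and CFR; already in the FOB price and stays in the CFR price.
From FOB to CFR, the seller additionally bears: freight.
CFR price = 120097.44 + 3323.63 = 123421.07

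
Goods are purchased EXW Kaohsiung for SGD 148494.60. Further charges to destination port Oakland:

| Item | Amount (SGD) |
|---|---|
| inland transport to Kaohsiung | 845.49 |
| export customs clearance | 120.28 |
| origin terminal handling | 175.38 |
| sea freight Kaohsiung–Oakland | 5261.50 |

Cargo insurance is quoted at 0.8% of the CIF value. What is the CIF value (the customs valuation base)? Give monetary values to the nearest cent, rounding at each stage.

Let C be the CIF value. C = EXW price + pre-shipment costs + freight + 0.8% × C
C − 0.8% × C = 148494.60 + 845.49 + 120.28 + 175.38 + 5261.50
0.992 × C = 154897.25
C = 154897.25 / 0.992 = 156146.42
Insurance premium = 0.8% × 156146.42 = 1249.17

CIF value: SGD 156146.42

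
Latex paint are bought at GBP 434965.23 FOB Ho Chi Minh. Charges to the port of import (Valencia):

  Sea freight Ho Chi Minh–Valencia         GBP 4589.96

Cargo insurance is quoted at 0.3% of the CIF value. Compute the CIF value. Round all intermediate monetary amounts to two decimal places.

CIF value: GBP 440877.82

Let C be the CIF value. C = FOB price + freight + 0.3% × C
C − 0.3% × C = 434965.23 + 4589.96
0.997 × C = 439555.19
C = 439555.19 / 0.997 = 440877.82
Insurance premium = 0.3% × 440877.82 = 1322.63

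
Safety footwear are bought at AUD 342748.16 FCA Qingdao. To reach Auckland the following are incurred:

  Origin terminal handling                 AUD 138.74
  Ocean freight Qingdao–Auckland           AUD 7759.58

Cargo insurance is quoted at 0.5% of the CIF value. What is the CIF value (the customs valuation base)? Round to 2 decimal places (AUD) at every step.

CIF value: AUD 352408.52

Let C be the CIF value. C = FCA price + pre-shipment costs + freight + 0.5% × C
C − 0.5% × C = 342748.16 + 138.74 + 7759.58
0.995 × C = 350646.48
C = 350646.48 / 0.995 = 352408.52
Insurance premium = 0.5% × 352408.52 = 1762.04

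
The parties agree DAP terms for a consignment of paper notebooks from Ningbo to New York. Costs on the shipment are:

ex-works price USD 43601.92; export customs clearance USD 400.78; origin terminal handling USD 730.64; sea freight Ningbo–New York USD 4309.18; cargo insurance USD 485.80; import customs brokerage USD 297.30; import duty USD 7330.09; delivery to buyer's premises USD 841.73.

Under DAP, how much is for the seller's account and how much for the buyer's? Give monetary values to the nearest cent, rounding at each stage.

Seller: USD 50370.05; buyer: USD 7627.39

DAP: the seller bears all costs to the named destination except import duty and clearance.
Seller's account: goods 43601.92 + export clearance 400.78 + origin terminal 730.64 + freight 4309.18 + insurance 485.80 + delivery 841.73 = 50370.05
Buyer's account: brokerage 297.30 + duty 7330.09 = 7627.39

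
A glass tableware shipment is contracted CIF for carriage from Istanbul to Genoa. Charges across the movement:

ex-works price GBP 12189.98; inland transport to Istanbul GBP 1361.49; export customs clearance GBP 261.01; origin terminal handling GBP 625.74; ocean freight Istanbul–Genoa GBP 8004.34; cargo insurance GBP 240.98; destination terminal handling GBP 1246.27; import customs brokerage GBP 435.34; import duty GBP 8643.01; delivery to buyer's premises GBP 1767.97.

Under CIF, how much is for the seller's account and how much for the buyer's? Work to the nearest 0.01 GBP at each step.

CIF: the seller pays costs through ocean freight and marine insurance to the destination port.
Seller's account: goods 12189.98 + inland to port 1361.49 + export clearance 261.01 + origin terminal 625.74 + freight 8004.34 + insurance 240.98 = 22683.54
Buyer's account: destination terminal 1246.27 + brokerage 435.34 + duty 8643.01 + delivery 1767.97 = 12092.59

Seller: GBP 22683.54; buyer: GBP 12092.59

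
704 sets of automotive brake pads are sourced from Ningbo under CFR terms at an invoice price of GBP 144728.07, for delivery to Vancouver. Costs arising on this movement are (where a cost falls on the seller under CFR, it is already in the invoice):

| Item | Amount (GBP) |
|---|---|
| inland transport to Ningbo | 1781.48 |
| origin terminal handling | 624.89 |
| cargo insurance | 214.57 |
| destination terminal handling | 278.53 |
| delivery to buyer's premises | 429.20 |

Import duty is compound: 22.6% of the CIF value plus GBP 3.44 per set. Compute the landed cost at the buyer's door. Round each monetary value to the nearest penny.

Total landed cost: GBP 180829.17

CFR: the seller pays costs through ocean freight to the destination port, but not insurance.
Already in the invoice (seller's account under CFR): inland to port, origin terminal — exclude.
CIF value = CFR price + insurance = 144728.07 + 214.57 = 144942.64
Ad valorem component: 144942.64 × 22.6% = 32757.04
Specific component: 704 × 3.44 = 2421.76
Import duty = 32757.04 + 2421.76 = 35178.80
Buyer bears: insurance 214.57 + destination terminal 278.53 + delivery 429.20 + duty 35178.80 = 36101.10
Landed cost = invoice 144728.07 + 36101.10 = 180829.17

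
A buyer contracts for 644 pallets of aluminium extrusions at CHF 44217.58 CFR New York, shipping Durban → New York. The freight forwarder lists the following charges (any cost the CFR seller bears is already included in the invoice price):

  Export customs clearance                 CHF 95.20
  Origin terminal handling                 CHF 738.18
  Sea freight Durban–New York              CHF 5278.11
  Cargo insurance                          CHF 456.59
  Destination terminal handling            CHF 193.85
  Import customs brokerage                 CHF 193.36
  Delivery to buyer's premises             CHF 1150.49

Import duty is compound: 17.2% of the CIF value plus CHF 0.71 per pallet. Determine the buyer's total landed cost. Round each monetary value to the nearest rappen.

Total landed cost: CHF 54353.07

CFR: the seller pays costs through ocean freight to the destination port, but not insurance.
Already in the invoice (seller's account under CFR): export clearance, origin terminal, freight — exclude.
CIF value = CFR price + insurance = 44217.58 + 456.59 = 44674.17
Ad valorem component: 44674.17 × 17.2% = 7683.96
Specific component: 644 × 0.71 = 457.24
Import duty = 7683.96 + 457.24 = 8141.20
Buyer bears: insurance 456.59 + destination terminal 193.85 + brokerage 193.36 + delivery 1150.49 + duty 8141.20 = 10135.49
Landed cost = invoice 44217.58 + 10135.49 = 54353.07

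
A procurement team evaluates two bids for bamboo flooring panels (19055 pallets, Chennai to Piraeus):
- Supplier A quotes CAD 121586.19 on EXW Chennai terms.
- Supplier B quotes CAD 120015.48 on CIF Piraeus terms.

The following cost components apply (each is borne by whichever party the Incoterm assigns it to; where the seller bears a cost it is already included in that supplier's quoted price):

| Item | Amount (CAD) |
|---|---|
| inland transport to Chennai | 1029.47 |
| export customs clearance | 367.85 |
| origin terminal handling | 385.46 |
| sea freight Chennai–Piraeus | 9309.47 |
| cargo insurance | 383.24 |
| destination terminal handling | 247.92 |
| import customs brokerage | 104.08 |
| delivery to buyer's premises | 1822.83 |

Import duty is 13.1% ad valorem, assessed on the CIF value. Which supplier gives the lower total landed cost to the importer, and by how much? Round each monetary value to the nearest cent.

Supplier A (EXW):
CIF value = EXW price + inland to port + export clearance + origin terminal + freight + insurance = 121586.19 + 1029.47 + 367.85 + 385.46 + 9309.47 + 383.24 = 133061.68
Import duty = 133061.68 × 13.1% = 17431.08
Buyer bears (A): 1029.47 + 367.85 + 385.46 + 9309.47 + 383.24 + 247.92 + 104.08 + 1822.83 = 13650.32
Landed cost (A) = invoice 121586.19 + 13650.32 + duty 17431.08 = 152667.59
Supplier B (CIF):
The CIF price already equals the CIF value: 120015.48
Import duty = 120015.48 × 13.1% = 15722.03
Buyer bears (B): 247.92 + 104.08 + 1822.83 = 2174.83
Landed cost (B) = invoice 120015.48 + 2174.83 + duty 15722.03 = 137912.34
Difference = |152667.59 − 137912.34| = 14755.25

Supplier B is cheaper by CAD 14755.25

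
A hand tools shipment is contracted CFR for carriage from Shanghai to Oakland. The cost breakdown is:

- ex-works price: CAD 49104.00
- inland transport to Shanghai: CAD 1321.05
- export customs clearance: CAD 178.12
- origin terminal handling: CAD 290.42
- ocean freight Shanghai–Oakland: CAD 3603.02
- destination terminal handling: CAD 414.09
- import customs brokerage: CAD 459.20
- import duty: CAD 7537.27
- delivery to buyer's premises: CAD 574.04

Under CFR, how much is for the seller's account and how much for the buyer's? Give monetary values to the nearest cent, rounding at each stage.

Seller: CAD 54496.61; buyer: CAD 8984.60

CFR: the seller pays costs through ocean freight to the destination port, but not insurance.
Seller's account: goods 49104.00 + inland to port 1321.05 + export clearance 178.12 + origin terminal 290.42 + freight 3603.02 = 54496.61
Buyer's account: destination terminal 414.09 + brokerage 459.20 + duty 7537.27 + delivery 574.04 = 8984.60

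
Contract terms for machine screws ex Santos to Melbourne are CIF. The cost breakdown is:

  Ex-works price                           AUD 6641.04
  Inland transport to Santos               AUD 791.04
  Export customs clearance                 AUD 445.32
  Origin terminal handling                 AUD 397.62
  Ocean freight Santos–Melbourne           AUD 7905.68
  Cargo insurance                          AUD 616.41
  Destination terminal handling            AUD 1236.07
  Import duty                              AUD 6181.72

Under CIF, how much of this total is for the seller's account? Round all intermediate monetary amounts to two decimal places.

Seller's account: AUD 16797.11

CIF: the seller pays costs through ocean freight and marine insurance to the destination port.
Seller's account: goods 6641.04 + inland to port 791.04 + export clearance 445.32 + origin terminal 397.62 + freight 7905.68 + insurance 616.41 = 16797.11
Buyer's account: destination terminal 1236.07 + duty 6181.72 = 7417.79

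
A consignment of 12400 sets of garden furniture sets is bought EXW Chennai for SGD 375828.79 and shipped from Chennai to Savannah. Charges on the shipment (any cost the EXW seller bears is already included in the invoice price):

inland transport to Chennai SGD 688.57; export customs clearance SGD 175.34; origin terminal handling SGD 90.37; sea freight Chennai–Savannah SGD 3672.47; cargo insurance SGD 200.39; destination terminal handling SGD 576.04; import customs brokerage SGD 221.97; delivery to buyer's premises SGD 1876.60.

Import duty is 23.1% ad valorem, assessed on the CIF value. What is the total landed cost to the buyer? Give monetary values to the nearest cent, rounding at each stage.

Total landed cost: SGD 471262.06

EXW: the seller makes goods available at their premises; the buyer bears all onward costs.
CIF value = EXW price + inland to port + export clearance + origin terminal + freight + insurance = 375828.79 + 688.57 + 175.34 + 90.37 + 3672.47 + 200.39 = 380655.93
Import duty = 380655.93 × 23.1% = 87931.52
Buyer bears: inland to port 688.57 + export clearance 175.34 + origin terminal 90.37 + freight 3672.47 + insurance 200.39 + destination terminal 576.04 + brokerage 221.97 + delivery 1876.60 + duty 87931.52 = 95433.27
Landed cost = invoice 375828.79 + 95433.27 = 471262.06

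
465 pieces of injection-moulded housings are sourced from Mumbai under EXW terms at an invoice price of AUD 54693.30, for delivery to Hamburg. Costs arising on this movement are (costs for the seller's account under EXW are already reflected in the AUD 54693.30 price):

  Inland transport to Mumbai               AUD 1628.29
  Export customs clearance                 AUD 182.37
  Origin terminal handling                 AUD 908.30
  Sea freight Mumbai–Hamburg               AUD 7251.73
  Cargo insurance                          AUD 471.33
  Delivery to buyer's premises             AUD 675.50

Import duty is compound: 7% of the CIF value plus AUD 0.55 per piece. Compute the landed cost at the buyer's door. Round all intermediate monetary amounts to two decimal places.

Total landed cost: AUD 70626.04

EXW: the seller makes goods available at their premises; the buyer bears all onward costs.
CIF value = EXW price + inland to port + export clearance + origin terminal + freight + insurance = 54693.30 + 1628.29 + 182.37 + 908.30 + 7251.73 + 471.33 = 65135.32
Ad valorem component: 65135.32 × 7% = 4559.47
Specific component: 465 × 0.55 = 255.75
Import duty = 4559.47 + 255.75 = 4815.22
Buyer bears: inland to port 1628.29 + export clearance 182.37 + origin terminal 908.30 + freight 7251.73 + insurance 471.33 + delivery 675.50 + duty 4815.22 = 15932.74
Landed cost = invoice 54693.30 + 15932.74 = 70626.04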